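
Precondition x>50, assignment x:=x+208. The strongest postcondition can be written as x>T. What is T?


Formula: sp(P, x:=E) = exists old_x. (x = E[old_x/x]) AND P[old_x/x] (old_x is the value of x before the assignment; eliminate old_x by solving x = E[old_x/x] for old_x)
Step 1: Precondition P: x>50, i.e. old_x > 50
Step 2: Assignment gives x = old_x + 208, so old_x = x - 208
Step 3: Substitute into P: x - 208 > 50
Step 4: Simplify: x > 50+208 = 258

258


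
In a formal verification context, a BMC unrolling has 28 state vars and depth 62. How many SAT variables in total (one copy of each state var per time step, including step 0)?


BMC unrolls to depth k, creating one copy of each state var for steps 0..k.
Step count = 62 + 1 = 63 (steps 0 through 62)
Vars per step = 28
Total = 28 * 63 = 1764

1764


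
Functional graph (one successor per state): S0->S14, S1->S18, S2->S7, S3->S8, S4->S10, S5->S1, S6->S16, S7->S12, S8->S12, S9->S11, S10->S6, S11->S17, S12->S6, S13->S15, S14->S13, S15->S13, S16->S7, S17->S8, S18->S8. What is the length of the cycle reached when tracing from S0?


Trace from S0 until a state repeats:
  S0 -> S14 -> S13 -> S15 -> S13
S13 first seen at step 2, revisited at step 4.
Cycle length = 4 - 2 = 2

2


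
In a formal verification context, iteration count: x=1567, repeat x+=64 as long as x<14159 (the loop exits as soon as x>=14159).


Step 1: x goes from 1567 toward 14159 by 64; the body runs while x<14159, so iterations = ceil((bound-start)/step)
Step 2: Distance=12592
Step 3: ceil(12592/64)=197

197


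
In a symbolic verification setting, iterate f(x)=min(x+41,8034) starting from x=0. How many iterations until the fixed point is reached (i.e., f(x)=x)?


Step 1: x=0, cap=8034, increment=41
Step 2: x grows by 41 each step until capped at 8034; fixed point is x=8034
Step 3: iterations = ceil(8034/41) = 196

196


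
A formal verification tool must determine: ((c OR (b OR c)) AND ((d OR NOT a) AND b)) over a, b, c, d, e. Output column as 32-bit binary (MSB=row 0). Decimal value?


Formula: ((c OR (b OR c)) AND ((d OR NOT a) AND b)) over a, b, c, d, e (32 rows)
Evaluate each row (bits = a,b,c,d,e, MSB first):
  row 0 [00000]: ((0 OR (0 OR 0)) AND ((0 OR NOT 0) AND 0)) -> 0
  row 1 [00001]: ((0 OR (0 OR 0)) AND ((0 OR NOT 0) AND 0)) -> 0
  row 2 [00010]: ((0 OR (0 OR 0)) AND ((1 OR NOT 0) AND 0)) -> 0
  row 3 [00011]: ((0 OR (0 OR 0)) AND ((1 OR NOT 0) AND 0)) -> 0
  row 4 [00100]: ((1 OR (0 OR 1)) AND ((0 OR NOT 0) AND 0)) -> 0
  row 5 [00101]: ((1 OR (0 OR 1)) AND ((0 OR NOT 0) AND 0)) -> 0
  row 6 [00110]: ((1 OR (0 OR 1)) AND ((1 OR NOT 0) AND 0)) -> 0
  row 7 [00111]: ((1 OR (0 OR 1)) AND ((1 OR NOT 0) AND 0)) -> 0
  row 8 [01000]: ((0 OR (1 OR 0)) AND ((0 OR NOT 0) AND 1)) -> 1
  row 9 [01001]: ((0 OR (1 OR 0)) AND ((0 OR NOT 0) AND 1)) -> 1
  row 10 [01010]: ((0 OR (1 OR 0)) AND ((1 OR NOT 0) AND 1)) -> 1
  row 11 [01011]: ((0 OR (1 OR 0)) AND ((1 OR NOT 0) AND 1)) -> 1
  row 12 [01100]: ((1 OR (1 OR 1)) AND ((0 OR NOT 0) AND 1)) -> 1
  row 13 [01101]: ((1 OR (1 OR 1)) AND ((0 OR NOT 0) AND 1)) -> 1
  row 14 [01110]: ((1 OR (1 OR 1)) AND ((1 OR NOT 0) AND 1)) -> 1
  row 15 [01111]: ((1 OR (1 OR 1)) AND ((1 OR NOT 0) AND 1)) -> 1
  row 16 [10000]: ((0 OR (0 OR 0)) AND ((0 OR NOT 1) AND 0)) -> 0
  row 17 [10001]: ((0 OR (0 OR 0)) AND ((0 OR NOT 1) AND 0)) -> 0
  row 18 [10010]: ((0 OR (0 OR 0)) AND ((1 OR NOT 1) AND 0)) -> 0
  row 19 [10011]: ((0 OR (0 OR 0)) AND ((1 OR NOT 1) AND 0)) -> 0
  row 20 [10100]: ((1 OR (0 OR 1)) AND ((0 OR NOT 1) AND 0)) -> 0
  row 21 [10101]: ((1 OR (0 OR 1)) AND ((0 OR NOT 1) AND 0)) -> 0
  row 22 [10110]: ((1 OR (0 OR 1)) AND ((1 OR NOT 1) AND 0)) -> 0
  row 23 [10111]: ((1 OR (0 OR 1)) AND ((1 OR NOT 1) AND 0)) -> 0
  row 24 [11000]: ((0 OR (1 OR 0)) AND ((0 OR NOT 1) AND 1)) -> 0
  row 25 [11001]: ((0 OR (1 OR 0)) AND ((0 OR NOT 1) AND 1)) -> 0
  row 26 [11010]: ((0 OR (1 OR 0)) AND ((1 OR NOT 1) AND 1)) -> 1
  row 27 [11011]: ((0 OR (1 OR 0)) AND ((1 OR NOT 1) AND 1)) -> 1
  row 28 [11100]: ((1 OR (1 OR 1)) AND ((0 OR NOT 1) AND 1)) -> 0
  row 29 [11101]: ((1 OR (1 OR 1)) AND ((0 OR NOT 1) AND 1)) -> 0
  row 30 [11110]: ((1 OR (1 OR 1)) AND ((1 OR NOT 1) AND 1)) -> 1
  row 31 [11111]: ((1 OR (1 OR 1)) AND ((1 OR NOT 1) AND 1)) -> 1
Full result column, 4 rows per line (a,b,c fixed per line; d,e runs 00..11 left to right):
  rows 0-3 [a,b,c=000]: 0000  = hex 0
  rows 4-7 [a,b,c=001]: 0000  = hex 0
  rows 8-11 [a,b,c=010]: 1111  = hex F
  rows 12-15 [a,b,c=011]: 1111  = hex F
  rows 16-19 [a,b,c=100]: 0000  = hex 0
  rows 20-23 [a,b,c=101]: 0000  = hex 0
  rows 24-27 [a,b,c=110]: 0011  = hex 3
  rows 28-31 [a,b,c=111]: 0011  = hex 3
Output column (row 0 .. row 31) = 00000000111111110000000000110011
Output column grouped in 4s = 0000 0000 1111 1111 0000 0000 0011 0011 = 0x00FF0033
Convert to decimal digit by digit (value = value*16 + digit):
  0 -> 0
  0*16 + 0 = 0
  0*16 + 15 (F) = 15
  15*16 + 15 (F) = 255
  255*16 + 0 = 4080
  4080*16 + 0 = 65280
  65280*16 + 3 = 1044483
  1044483*16 + 3 = 16711731
Decimal = 16711731

16711731


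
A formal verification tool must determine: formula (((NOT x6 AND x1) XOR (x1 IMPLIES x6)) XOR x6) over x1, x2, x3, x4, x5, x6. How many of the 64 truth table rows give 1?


Formula: (((NOT x6 AND x1) XOR (x1 IMPLIES x6)) XOR x6) over 6 vars (64 rows)
Evaluate each row (x1, x2, x3, x4, x5, x6 as bits, MSB first):
  row 0 [000000]: (((NOT 0 AND 0) XOR (0 IMPLIES 0)) XOR 0) -> 1
  row 1 [000001]: (((NOT 1 AND 0) XOR (0 IMPLIES 1)) XOR 1) -> 0
  row 2 [000010]: (((NOT 0 AND 0) XOR (0 IMPLIES 0)) XOR 0) -> 1
  row 3 [000011]: (((NOT 1 AND 0) XOR (0 IMPLIES 1)) XOR 1) -> 0
  row 4 [000100]: (((NOT 0 AND 0) XOR (0 IMPLIES 0)) XOR 0) -> 1
  (every remaining row is evaluated the same way; all 64 results are listed next)
Full result column, 8 rows per line (x1,x2,x3 fixed per line; x4,x5,x6 runs 000..111 left to right):
  rows 0-7 [x1,x2,x3=000]: 10101010  (ones: 4)
  rows 8-15 [x1,x2,x3=001]: 10101010  (ones: 4)
  rows 16-23 [x1,x2,x3=010]: 10101010  (ones: 4)
  rows 24-31 [x1,x2,x3=011]: 10101010  (ones: 4)
  rows 32-39 [x1,x2,x3=100]: 10101010  (ones: 4)
  rows 40-47 [x1,x2,x3=101]: 10101010  (ones: 4)
  rows 48-55 [x1,x2,x3=110]: 10101010  (ones: 4)
  rows 56-63 [x1,x2,x3=111]: 10101010  (ones: 4)
Count of 1-rows = 4+4+4+4+4+4+4+4 = 32

32


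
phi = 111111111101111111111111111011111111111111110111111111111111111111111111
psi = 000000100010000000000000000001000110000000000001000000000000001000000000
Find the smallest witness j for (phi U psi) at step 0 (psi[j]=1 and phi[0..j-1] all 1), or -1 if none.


(phi U psi) at 0: need smallest j with psi[j]=1 and phi[i]=1 for all i in [0,j).
Scan from step 0:
  step 0: phi=1, psi=0 -> continue
  step 1: phi=1, psi=0 -> continue
  step 2: phi=1, psi=0 -> continue
  step 3: phi=1, psi=0 -> continue
  step 6: psi=1 and phi held for [0,6) -> witness found
Witness step = 6

6


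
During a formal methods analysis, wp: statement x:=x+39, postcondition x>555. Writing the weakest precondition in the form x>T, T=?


Formula: wp(x:=E, P) = P[E/x] (substitute E for x in postcondition)
Step 1: Postcondition: x>555
Step 2: Substitute x+39 for x: x+39>555
Step 3: Solve for x: x > 555-39 = 516

516


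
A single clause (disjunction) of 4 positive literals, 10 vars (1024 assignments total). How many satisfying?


Step 1: Total=2^10=1024
Step 2: Unsat when all 4 false: 2^6=64
Step 3: Sat=1024-64=960

960


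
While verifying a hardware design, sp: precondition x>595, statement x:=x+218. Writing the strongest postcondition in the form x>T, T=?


Formula: sp(P, x:=E) = exists old_x. (x = E[old_x/x]) AND P[old_x/x] (old_x is the value of x before the assignment; eliminate old_x by solving x = E[old_x/x] for old_x)
Step 1: Precondition P: x>595, i.e. old_x > 595
Step 2: Assignment gives x = old_x + 218, so old_x = x - 218
Step 3: Substitute into P: x - 218 > 595
Step 4: Simplify: x > 595+218 = 813

813


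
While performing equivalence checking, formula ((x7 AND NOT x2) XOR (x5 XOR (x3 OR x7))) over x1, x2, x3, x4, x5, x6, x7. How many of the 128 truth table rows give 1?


Formula: ((x7 AND NOT x2) XOR (x5 XOR (x3 OR x7))) over 7 vars (128 rows)
Evaluate each row (x1, x2, x3, x4, x5, x6, x7 as bits, MSB first):
  row 0 [0000000]: ((0 AND NOT 0) XOR (0 XOR (0 OR 0))) -> 0
  row 1 [0000001]: ((1 AND NOT 0) XOR (0 XOR (0 OR 1))) -> 0
  row 2 [0000010]: ((0 AND NOT 0) XOR (0 XOR (0 OR 0))) -> 0
  row 3 [0000011]: ((1 AND NOT 0) XOR (0 XOR (0 OR 1))) -> 0
  row 4 [0000100]: ((0 AND NOT 0) XOR (1 XOR (0 OR 0))) -> 1
  (every remaining row is evaluated the same way; all 128 results are listed next)
Full result column, 8 rows per line (x1,x2,x3,x4 fixed per line; x5,x6,x7 runs 000..111 left to right):
  rows 0-7 [x1,x2,x3,x4=0000]: 00001111  (ones: 4)
  rows 8-15 [x1,x2,x3,x4=0001]: 00001111  (ones: 4)
  rows 16-23 [x1,x2,x3,x4=0010]: 10100101  (ones: 4)
  rows 24-31 [x1,x2,x3,x4=0011]: 10100101  (ones: 4)
  rows 32-39 [x1,x2,x3,x4=0100]: 01011010  (ones: 4)
  rows 40-47 [x1,x2,x3,x4=0101]: 01011010  (ones: 4)
  rows 48-55 [x1,x2,x3,x4=0110]: 11110000  (ones: 4)
  rows 56-63 [x1,x2,x3,x4=0111]: 11110000  (ones: 4)
  rows 64-71 [x1,x2,x3,x4=1000]: 00001111  (ones: 4)
  rows 72-79 [x1,x2,x3,x4=1001]: 00001111  (ones: 4)
  rows 80-87 [x1,x2,x3,x4=1010]: 10100101  (ones: 4)
  rows 88-95 [x1,x2,x3,x4=1011]: 10100101  (ones: 4)
  rows 96-103 [x1,x2,x3,x4=1100]: 01011010  (ones: 4)
  rows 104-111 [x1,x2,x3,x4=1101]: 01011010  (ones: 4)
  rows 112-119 [x1,x2,x3,x4=1110]: 11110000  (ones: 4)
  rows 120-127 [x1,x2,x3,x4=1111]: 11110000  (ones: 4)
Count of 1-rows = 4+4+4+4+4+4+4+4+4+4+4+4+4+4+4+4 = 64

64


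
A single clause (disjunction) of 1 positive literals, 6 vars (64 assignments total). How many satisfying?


Step 1: Total=2^6=64
Step 2: Unsat when all 1 false: 2^5=32
Step 3: Sat=64-32=32

32


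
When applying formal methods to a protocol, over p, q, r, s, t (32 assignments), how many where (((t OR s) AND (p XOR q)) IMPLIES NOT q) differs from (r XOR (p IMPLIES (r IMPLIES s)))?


F1 = (((t OR s) AND (p XOR q)) IMPLIES NOT q)
F2 = (r XOR (p IMPLIES (r IMPLIES s)))
Evaluate both on each of 32 rows (bits = p,q,r,s,t):
  row 0 [00000]: F1=1 F2=1 -> 0
  row 1 [00001]: F1=1 F2=1 -> 0
  row 2 [00010]: F1=1 F2=1 -> 0
  row 3 [00011]: F1=1 F2=1 -> 0
  row 4 [00100]: F1=1 F2=0 (differ) -> 1
  row 5 [00101]: F1=1 F2=0 (differ) -> 1
  row 6 [00110]: F1=1 F2=0 (differ) -> 1
  row 7 [00111]: F1=1 F2=0 (differ) -> 1
  row 8 [01000]: F1=1 F2=1 -> 0
  row 9 [01001]: F1=0 F2=1 (differ) -> 1
  row 10 [01010]: F1=0 F2=1 (differ) -> 1
  row 11 [01011]: F1=0 F2=1 (differ) -> 1
  row 12 [01100]: F1=1 F2=0 (differ) -> 1
  row 13 [01101]: F1=0 F2=0 -> 0
  row 14 [01110]: F1=0 F2=0 -> 0
  row 15 [01111]: F1=0 F2=0 -> 0
  row 16 [10000]: F1=1 F2=1 -> 0
  row 17 [10001]: F1=1 F2=1 -> 0
  row 18 [10010]: F1=1 F2=1 -> 0
  row 19 [10011]: F1=1 F2=1 -> 0
  row 20 [10100]: F1=1 F2=1 -> 0
  row 21 [10101]: F1=1 F2=1 -> 0
  row 22 [10110]: F1=1 F2=0 (differ) -> 1
  row 23 [10111]: F1=1 F2=0 (differ) -> 1
  row 24 [11000]: F1=1 F2=1 -> 0
  row 25 [11001]: F1=1 F2=1 -> 0
  row 26 [11010]: F1=1 F2=1 -> 0
  row 27 [11011]: F1=1 F2=1 -> 0
  row 28 [11100]: F1=1 F2=1 -> 0
  row 29 [11101]: F1=1 F2=1 -> 0
  row 30 [11110]: F1=1 F2=0 (differ) -> 1
  row 31 [11111]: F1=1 F2=0 (differ) -> 1
Full result column, 8 rows per line (p,q fixed per line; r,s,t runs 000..111 left to right):
  rows 0-7 [p,q=00]: 00001111  (ones: 4)
  rows 8-15 [p,q=01]: 01111000  (ones: 4)
  rows 16-23 [p,q=10]: 00000011  (ones: 2)
  rows 24-31 [p,q=11]: 00000011  (ones: 2)
Disagreements = 4+4+2+2 = 12

12


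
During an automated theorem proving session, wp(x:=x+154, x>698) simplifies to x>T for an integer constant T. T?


Formula: wp(x:=E, P) = P[E/x] (substitute E for x in postcondition)
Step 1: Postcondition: x>698
Step 2: Substitute x+154 for x: x+154>698
Step 3: Solve for x: x > 698-154 = 544

544


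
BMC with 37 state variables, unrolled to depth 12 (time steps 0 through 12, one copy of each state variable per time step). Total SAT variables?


BMC unrolls to depth k, creating one copy of each state var for steps 0..k.
Step count = 12 + 1 = 13 (steps 0 through 12)
Vars per step = 37
Total = 37 * 13 = 481

481


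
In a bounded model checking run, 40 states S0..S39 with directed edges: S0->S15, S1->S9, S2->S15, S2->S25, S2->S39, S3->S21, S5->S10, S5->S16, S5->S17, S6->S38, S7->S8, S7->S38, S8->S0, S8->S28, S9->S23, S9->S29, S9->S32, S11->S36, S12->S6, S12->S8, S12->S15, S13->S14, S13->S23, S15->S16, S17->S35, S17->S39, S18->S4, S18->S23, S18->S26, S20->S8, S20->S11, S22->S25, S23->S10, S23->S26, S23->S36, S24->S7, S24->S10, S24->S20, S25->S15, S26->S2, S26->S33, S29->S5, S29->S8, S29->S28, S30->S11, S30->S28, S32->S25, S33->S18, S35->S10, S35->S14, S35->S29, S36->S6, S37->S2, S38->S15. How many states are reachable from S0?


BFS from S0:
  layer 0: {S0}
  layer 1: {S15}
  layer 2: {S16}
Reachable set: {S0, S15, S16}
Count = 3

3


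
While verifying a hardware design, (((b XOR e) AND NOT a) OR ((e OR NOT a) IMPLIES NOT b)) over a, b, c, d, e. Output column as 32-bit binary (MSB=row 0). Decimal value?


Formula: (((b XOR e) AND NOT a) OR ((e OR NOT a) IMPLIES NOT b)) over a, b, c, d, e (32 rows)
Evaluate each row (bits = a,b,c,d,e, MSB first):
  row 0 [00000]: (((0 XOR 0) AND NOT 0) OR ((0 OR NOT 0) IMPLIES NOT 0)) -> 1
  row 1 [00001]: (((0 XOR 1) AND NOT 0) OR ((1 OR NOT 0) IMPLIES NOT 0)) -> 1
  row 2 [00010]: (((0 XOR 0) AND NOT 0) OR ((0 OR NOT 0) IMPLIES NOT 0)) -> 1
  row 3 [00011]: (((0 XOR 1) AND NOT 0) OR ((1 OR NOT 0) IMPLIES NOT 0)) -> 1
  row 4 [00100]: (((0 XOR 0) AND NOT 0) OR ((0 OR NOT 0) IMPLIES NOT 0)) -> 1
  row 5 [00101]: (((0 XOR 1) AND NOT 0) OR ((1 OR NOT 0) IMPLIES NOT 0)) -> 1
  row 6 [00110]: (((0 XOR 0) AND NOT 0) OR ((0 OR NOT 0) IMPLIES NOT 0)) -> 1
  row 7 [00111]: (((0 XOR 1) AND NOT 0) OR ((1 OR NOT 0) IMPLIES NOT 0)) -> 1
  row 8 [01000]: (((1 XOR 0) AND NOT 0) OR ((0 OR NOT 0) IMPLIES NOT 1)) -> 1
  row 9 [01001]: (((1 XOR 1) AND NOT 0) OR ((1 OR NOT 0) IMPLIES NOT 1)) -> 0
  row 10 [01010]: (((1 XOR 0) AND NOT 0) OR ((0 OR NOT 0) IMPLIES NOT 1)) -> 1
  row 11 [01011]: (((1 XOR 1) AND NOT 0) OR ((1 OR NOT 0) IMPLIES NOT 1)) -> 0
  row 12 [01100]: (((1 XOR 0) AND NOT 0) OR ((0 OR NOT 0) IMPLIES NOT 1)) -> 1
  row 13 [01101]: (((1 XOR 1) AND NOT 0) OR ((1 OR NOT 0) IMPLIES NOT 1)) -> 0
  row 14 [01110]: (((1 XOR 0) AND NOT 0) OR ((0 OR NOT 0) IMPLIES NOT 1)) -> 1
  row 15 [01111]: (((1 XOR 1) AND NOT 0) OR ((1 OR NOT 0) IMPLIES NOT 1)) -> 0
  row 16 [10000]: (((0 XOR 0) AND NOT 1) OR ((0 OR NOT 1) IMPLIES NOT 0)) -> 1
  row 17 [10001]: (((0 XOR 1) AND NOT 1) OR ((1 OR NOT 1) IMPLIES NOT 0)) -> 1
  row 18 [10010]: (((0 XOR 0) AND NOT 1) OR ((0 OR NOT 1) IMPLIES NOT 0)) -> 1
  row 19 [10011]: (((0 XOR 1) AND NOT 1) OR ((1 OR NOT 1) IMPLIES NOT 0)) -> 1
  row 20 [10100]: (((0 XOR 0) AND NOT 1) OR ((0 OR NOT 1) IMPLIES NOT 0)) -> 1
  row 21 [10101]: (((0 XOR 1) AND NOT 1) OR ((1 OR NOT 1) IMPLIES NOT 0)) -> 1
  row 22 [10110]: (((0 XOR 0) AND NOT 1) OR ((0 OR NOT 1) IMPLIES NOT 0)) -> 1
  row 23 [10111]: (((0 XOR 1) AND NOT 1) OR ((1 OR NOT 1) IMPLIES NOT 0)) -> 1
  row 24 [11000]: (((1 XOR 0) AND NOT 1) OR ((0 OR NOT 1) IMPLIES NOT 1)) -> 1
  row 25 [11001]: (((1 XOR 1) AND NOT 1) OR ((1 OR NOT 1) IMPLIES NOT 1)) -> 0
  row 26 [11010]: (((1 XOR 0) AND NOT 1) OR ((0 OR NOT 1) IMPLIES NOT 1)) -> 1
  row 27 [11011]: (((1 XOR 1) AND NOT 1) OR ((1 OR NOT 1) IMPLIES NOT 1)) -> 0
  row 28 [11100]: (((1 XOR 0) AND NOT 1) OR ((0 OR NOT 1) IMPLIES NOT 1)) -> 1
  row 29 [11101]: (((1 XOR 1) AND NOT 1) OR ((1 OR NOT 1) IMPLIES NOT 1)) -> 0
  row 30 [11110]: (((1 XOR 0) AND NOT 1) OR ((0 OR NOT 1) IMPLIES NOT 1)) -> 1
  row 31 [11111]: (((1 XOR 1) AND NOT 1) OR ((1 OR NOT 1) IMPLIES NOT 1)) -> 0
Full result column, 4 rows per line (a,b,c fixed per line; d,e runs 00..11 left to right):
  rows 0-3 [a,b,c=000]: 1111  = hex F
  rows 4-7 [a,b,c=001]: 1111  = hex F
  rows 8-11 [a,b,c=010]: 1010  = hex A
  rows 12-15 [a,b,c=011]: 1010  = hex A
  rows 16-19 [a,b,c=100]: 1111  = hex F
  rows 20-23 [a,b,c=101]: 1111  = hex F
  rows 24-27 [a,b,c=110]: 1010  = hex A
  rows 28-31 [a,b,c=111]: 1010  = hex A
Output column (row 0 .. row 31) = 11111111101010101111111110101010
Output column grouped in 4s = 1111 1111 1010 1010 1111 1111 1010 1010 = 0xFFAAFFAA
Convert to decimal digit by digit (value = value*16 + digit):
  F -> 15
  15*16 + 15 (F) = 255
  255*16 + 10 (A) = 4090
  4090*16 + 10 (A) = 65450
  65450*16 + 15 (F) = 1047215
  1047215*16 + 15 (F) = 16755455
  16755455*16 + 10 (A) = 268087290
  268087290*16 + 10 (A) = 4289396650
Decimal = 4289396650

4289396650


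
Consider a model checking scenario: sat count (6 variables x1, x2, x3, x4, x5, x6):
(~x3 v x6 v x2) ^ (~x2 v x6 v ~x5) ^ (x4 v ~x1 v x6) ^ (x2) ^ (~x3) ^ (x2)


CNF with 6 clauses over 6 vars (64 assignments).
An assignment satisfies CNF iff every clause has >=1 true literal.
Check each row (bits = x1,x2,x3,x4,x5,x6; clause T/F shown):
  row 0 [000000]: clauses=TTTFTF -> 0
  row 1 [000001]: clauses=TTTFTF -> 0
  row 2 [000010]: clauses=TTTFTF -> 0
  row 3 [000011]: clauses=TTTFTF -> 0
  row 4 [000100]: clauses=TTTFTF -> 0
  (every remaining row is evaluated the same way; all 64 results are listed next)
Full result column, 8 rows per line (x1,x2,x3 fixed per line; x4,x5,x6 runs 000..111 left to right):
  rows 0-7 [x1,x2,x3=000]: 00000000  (ones: 0)
  rows 8-15 [x1,x2,x3=001]: 00000000  (ones: 0)
  rows 16-23 [x1,x2,x3=010]: 11011101  (ones: 6)
  rows 24-31 [x1,x2,x3=011]: 00000000  (ones: 0)
  rows 32-39 [x1,x2,x3=100]: 00000000  (ones: 0)
  rows 40-47 [x1,x2,x3=101]: 00000000  (ones: 0)
  rows 48-55 [x1,x2,x3=110]: 01011101  (ones: 5)
  rows 56-63 [x1,x2,x3=111]: 00000000  (ones: 0)
Satisfying assignments = 0+0+6+0+0+0+5+0 = 11

11


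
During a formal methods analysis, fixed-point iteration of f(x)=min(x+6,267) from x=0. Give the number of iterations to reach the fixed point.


Step 1: x=0, cap=267, increment=6
Step 2: x grows by 6 each step until capped at 267; fixed point is x=267
Step 3: iterations = ceil(267/6) = 45

45


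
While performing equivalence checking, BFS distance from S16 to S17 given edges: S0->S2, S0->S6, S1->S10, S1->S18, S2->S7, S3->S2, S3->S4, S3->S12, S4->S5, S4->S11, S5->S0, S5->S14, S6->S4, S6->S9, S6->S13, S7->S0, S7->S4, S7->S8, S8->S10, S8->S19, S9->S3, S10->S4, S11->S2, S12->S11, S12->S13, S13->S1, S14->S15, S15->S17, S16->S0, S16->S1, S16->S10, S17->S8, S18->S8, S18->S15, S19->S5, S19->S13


BFS layer-by-layer from S16:
  dist 0: {S16}
  dist 1: {S0, S1, S10}
  dist 2: {S2, S4, S6, S18}
  dist 3: {S5, S7, S8, S9, S11, S13, S15}
  dist 4: {S3, S14, S17, S19}
  -> S17 reached at distance 4
Shortest path length = 4

4


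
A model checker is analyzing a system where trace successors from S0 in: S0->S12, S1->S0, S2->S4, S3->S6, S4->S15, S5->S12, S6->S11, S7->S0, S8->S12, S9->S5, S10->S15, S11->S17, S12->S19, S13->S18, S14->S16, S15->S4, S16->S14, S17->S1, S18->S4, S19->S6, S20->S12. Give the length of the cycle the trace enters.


Trace from S0 until a state repeats:
  S0 -> S12 -> S19 -> S6 -> S11 -> S17 -> S1 -> S0
S0 first seen at step 0, revisited at step 7.
Cycle length = 7 - 0 = 7

7


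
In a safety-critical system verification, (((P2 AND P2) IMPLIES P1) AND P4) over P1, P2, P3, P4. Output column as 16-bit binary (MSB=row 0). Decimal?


Formula: (((P2 AND P2) IMPLIES P1) AND P4) over P1, P2, P3, P4 (16 rows)
Evaluate each row (bits = P1,P2,P3,P4, MSB first):
  row 0 [0000]: (((0 AND 0) IMPLIES 0) AND 0) -> 0
  row 1 [0001]: (((0 AND 0) IMPLIES 0) AND 1) -> 1
  row 2 [0010]: (((0 AND 0) IMPLIES 0) AND 0) -> 0
  row 3 [0011]: (((0 AND 0) IMPLIES 0) AND 1) -> 1
  row 4 [0100]: (((1 AND 1) IMPLIES 0) AND 0) -> 0
  row 5 [0101]: (((1 AND 1) IMPLIES 0) AND 1) -> 0
  row 6 [0110]: (((1 AND 1) IMPLIES 0) AND 0) -> 0
  row 7 [0111]: (((1 AND 1) IMPLIES 0) AND 1) -> 0
  row 8 [1000]: (((0 AND 0) IMPLIES 1) AND 0) -> 0
  row 9 [1001]: (((0 AND 0) IMPLIES 1) AND 1) -> 1
  row 10 [1010]: (((0 AND 0) IMPLIES 1) AND 0) -> 0
  row 11 [1011]: (((0 AND 0) IMPLIES 1) AND 1) -> 1
  row 12 [1100]: (((1 AND 1) IMPLIES 1) AND 0) -> 0
  row 13 [1101]: (((1 AND 1) IMPLIES 1) AND 1) -> 1
  row 14 [1110]: (((1 AND 1) IMPLIES 1) AND 0) -> 0
  row 15 [1111]: (((1 AND 1) IMPLIES 1) AND 1) -> 1
Full result column, 4 rows per line (P1,P2 fixed per line; P3,P4 runs 00..11 left to right):
  rows 0-3 [P1,P2=00]: 0101  = hex 5
  rows 4-7 [P1,P2=01]: 0000  = hex 0
  rows 8-11 [P1,P2=10]: 0101  = hex 5
  rows 12-15 [P1,P2=11]: 0101  = hex 5
Output column (row 0 .. row 15) = 0101000001010101
Output column grouped in 4s = 0101 0000 0101 0101 = 0x5055
Convert to decimal digit by digit (value = value*16 + digit):
  5 -> 5
  5*16 + 0 = 80
  80*16 + 5 = 1285
  1285*16 + 5 = 20565
Decimal = 20565

20565


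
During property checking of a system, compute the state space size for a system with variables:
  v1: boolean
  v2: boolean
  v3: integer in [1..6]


State space = product of domain sizes of all variables.
Domain sizes:
  v1 (boolean): 2
  v2 (boolean): 2
  v3 (integer in [1..6]): 6
Product = 2 * 2 * 6 = 24

24


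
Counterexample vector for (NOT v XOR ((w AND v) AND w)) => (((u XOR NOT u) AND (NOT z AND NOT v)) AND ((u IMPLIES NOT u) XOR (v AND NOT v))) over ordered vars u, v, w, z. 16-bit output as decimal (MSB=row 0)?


F1 = (NOT v XOR ((w AND v) AND w))
F2 = (((u XOR NOT u) AND (NOT z AND NOT v)) AND ((u IMPLIES NOT u) XOR (v AND NOT v)))
Counterexample to F1=>F2 is where F1=1 and F2=0.
Evaluate each row (bits = u,v,w,z, MSB first):
  row 0 [0000]: F1=1 F2=1 -> F1&~F2 -> 0
  row 1 [0001]: F1=1 F2=0 -> F1&~F2 -> 1
  row 2 [0010]: F1=1 F2=1 -> F1&~F2 -> 0
  row 3 [0011]: F1=1 F2=0 -> F1&~F2 -> 1
  row 4 [0100]: F1=0 F2=0 -> F1&~F2 -> 0
  row 5 [0101]: F1=0 F2=0 -> F1&~F2 -> 0
  row 6 [0110]: F1=1 F2=0 -> F1&~F2 -> 1
  row 7 [0111]: F1=1 F2=0 -> F1&~F2 -> 1
  row 8 [1000]: F1=1 F2=0 -> F1&~F2 -> 1
  row 9 [1001]: F1=1 F2=0 -> F1&~F2 -> 1
  row 10 [1010]: F1=1 F2=0 -> F1&~F2 -> 1
  row 11 [1011]: F1=1 F2=0 -> F1&~F2 -> 1
  row 12 [1100]: F1=0 F2=0 -> F1&~F2 -> 0
  row 13 [1101]: F1=0 F2=0 -> F1&~F2 -> 0
  row 14 [1110]: F1=1 F2=0 -> F1&~F2 -> 1
  row 15 [1111]: F1=1 F2=0 -> F1&~F2 -> 1
Full result column, 4 rows per line (u,v fixed per line; w,z runs 00..11 left to right):
  rows 0-3 [u,v=00]: 0101  = hex 5
  rows 4-7 [u,v=01]: 0011  = hex 3
  rows 8-11 [u,v=10]: 1111  = hex F
  rows 12-15 [u,v=11]: 0011  = hex 3
Counterexample vector (row 0 .. row 15) = 0101001111110011
Output column grouped in 4s = 0101 0011 1111 0011 = 0x53F3
Convert to decimal digit by digit (value = value*16 + digit):
  5 -> 5
  5*16 + 3 = 83
  83*16 + 15 (F) = 1343
  1343*16 + 3 = 21491
Decimal = 21491

21491


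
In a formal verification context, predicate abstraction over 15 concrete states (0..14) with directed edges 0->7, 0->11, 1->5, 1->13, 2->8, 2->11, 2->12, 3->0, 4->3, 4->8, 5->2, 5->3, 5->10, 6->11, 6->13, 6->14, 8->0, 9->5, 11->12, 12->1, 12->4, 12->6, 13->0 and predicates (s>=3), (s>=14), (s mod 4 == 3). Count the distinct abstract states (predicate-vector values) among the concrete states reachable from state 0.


BFS from 0:
Concrete reachable: {0, 1, 2, 3, 4, 5, 6, 7, 8, 10, 11, 12, 13, 14}
Abstract via predicates (s>=3), (s>=14), (s mod 4 == 3):
  (0,0,0) <- {0, 1, 2}
  (1,0,0) <- {4, 5, 6, 8, 10, 12, 13}
  (1,0,1) <- {3, 7, 11}
  (1,1,0) <- {14}
Distinct abstract states = 4

4


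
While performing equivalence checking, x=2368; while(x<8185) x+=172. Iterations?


Step 1: x goes from 2368 toward 8185 by 172; the body runs while x<8185, so iterations = ceil((bound-start)/step)
Step 2: Distance=5817
Step 3: ceil(5817/172)=34

34


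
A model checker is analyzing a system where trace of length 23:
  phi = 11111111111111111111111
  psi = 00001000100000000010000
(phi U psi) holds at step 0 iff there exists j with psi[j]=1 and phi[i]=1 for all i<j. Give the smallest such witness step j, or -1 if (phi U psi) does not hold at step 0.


(phi U psi) at 0: need smallest j with psi[j]=1 and phi[i]=1 for all i in [0,j).
Scan from step 0:
  step 0: phi=1, psi=0 -> continue
  step 1: phi=1, psi=0 -> continue
  step 2: phi=1, psi=0 -> continue
  step 3: phi=1, psi=0 -> continue
  step 4: psi=1 and phi held for [0,4) -> witness found
Witness step = 4

4


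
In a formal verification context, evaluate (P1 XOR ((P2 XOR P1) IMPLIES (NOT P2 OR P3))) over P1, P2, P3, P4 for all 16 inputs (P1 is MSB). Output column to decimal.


Formula: (P1 XOR ((P2 XOR P1) IMPLIES (NOT P2 OR P3))) over P1, P2, P3, P4 (16 rows)
Evaluate each row (bits = P1,P2,P3,P4, MSB first):
  row 0 [0000]: (0 XOR ((0 XOR 0) IMPLIES (NOT 0 OR 0))) -> 1
  row 1 [0001]: (0 XOR ((0 XOR 0) IMPLIES (NOT 0 OR 0))) -> 1
  row 2 [0010]: (0 XOR ((0 XOR 0) IMPLIES (NOT 0 OR 1))) -> 1
  row 3 [0011]: (0 XOR ((0 XOR 0) IMPLIES (NOT 0 OR 1))) -> 1
  row 4 [0100]: (0 XOR ((1 XOR 0) IMPLIES (NOT 1 OR 0))) -> 0
  row 5 [0101]: (0 XOR ((1 XOR 0) IMPLIES (NOT 1 OR 0))) -> 0
  row 6 [0110]: (0 XOR ((1 XOR 0) IMPLIES (NOT 1 OR 1))) -> 1
  row 7 [0111]: (0 XOR ((1 XOR 0) IMPLIES (NOT 1 OR 1))) -> 1
  row 8 [1000]: (1 XOR ((0 XOR 1) IMPLIES (NOT 0 OR 0))) -> 0
  row 9 [1001]: (1 XOR ((0 XOR 1) IMPLIES (NOT 0 OR 0))) -> 0
  row 10 [1010]: (1 XOR ((0 XOR 1) IMPLIES (NOT 0 OR 1))) -> 0
  row 11 [1011]: (1 XOR ((0 XOR 1) IMPLIES (NOT 0 OR 1))) -> 0
  row 12 [1100]: (1 XOR ((1 XOR 1) IMPLIES (NOT 1 OR 0))) -> 0
  row 13 [1101]: (1 XOR ((1 XOR 1) IMPLIES (NOT 1 OR 0))) -> 0
  row 14 [1110]: (1 XOR ((1 XOR 1) IMPLIES (NOT 1 OR 1))) -> 0
  row 15 [1111]: (1 XOR ((1 XOR 1) IMPLIES (NOT 1 OR 1))) -> 0
Full result column, 4 rows per line (P1,P2 fixed per line; P3,P4 runs 00..11 left to right):
  rows 0-3 [P1,P2=00]: 1111  = hex F
  rows 4-7 [P1,P2=01]: 0011  = hex 3
  rows 8-11 [P1,P2=10]: 0000  = hex 0
  rows 12-15 [P1,P2=11]: 0000  = hex 0
Output column (row 0 .. row 15) = 1111001100000000
Output column grouped in 4s = 1111 0011 0000 0000 = 0xF300
Convert to decimal digit by digit (value = value*16 + digit):
  F -> 15
  15*16 + 3 = 243
  243*16 + 0 = 3888
  3888*16 + 0 = 62208
Decimal = 62208

62208


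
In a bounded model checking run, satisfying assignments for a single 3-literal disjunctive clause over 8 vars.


Step 1: Total=2^8=256
Step 2: Unsat when all 3 false: 2^5=32
Step 3: Sat=256-32=224

224


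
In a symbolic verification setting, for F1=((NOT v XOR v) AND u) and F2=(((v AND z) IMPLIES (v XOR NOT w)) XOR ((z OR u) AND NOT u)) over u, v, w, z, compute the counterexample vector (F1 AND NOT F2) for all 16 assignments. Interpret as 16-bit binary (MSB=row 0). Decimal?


F1 = ((NOT v XOR v) AND u)
F2 = (((v AND z) IMPLIES (v XOR NOT w)) XOR ((z OR u) AND NOT u))
Counterexample to F1=>F2 is where F1=1 and F2=0.
Evaluate each row (bits = u,v,w,z, MSB first):
  row 0 [0000]: F1=0 F2=1 -> F1&~F2 -> 0
  row 1 [0001]: F1=0 F2=0 -> F1&~F2 -> 0
  row 2 [0010]: F1=0 F2=1 -> F1&~F2 -> 0
  row 3 [0011]: F1=0 F2=0 -> F1&~F2 -> 0
  row 4 [0100]: F1=0 F2=1 -> F1&~F2 -> 0
  row 5 [0101]: F1=0 F2=1 -> F1&~F2 -> 0
  row 6 [0110]: F1=0 F2=1 -> F1&~F2 -> 0
  row 7 [0111]: F1=0 F2=0 -> F1&~F2 -> 0
  row 8 [1000]: F1=1 F2=1 -> F1&~F2 -> 0
  row 9 [1001]: F1=1 F2=1 -> F1&~F2 -> 0
  row 10 [1010]: F1=1 F2=1 -> F1&~F2 -> 0
  row 11 [1011]: F1=1 F2=1 -> F1&~F2 -> 0
  row 12 [1100]: F1=1 F2=1 -> F1&~F2 -> 0
  row 13 [1101]: F1=1 F2=0 -> F1&~F2 -> 1
  row 14 [1110]: F1=1 F2=1 -> F1&~F2 -> 0
  row 15 [1111]: F1=1 F2=1 -> F1&~F2 -> 0
Full result column, 4 rows per line (u,v fixed per line; w,z runs 00..11 left to right):
  rows 0-3 [u,v=00]: 0000  = hex 0
  rows 4-7 [u,v=01]: 0000  = hex 0
  rows 8-11 [u,v=10]: 0000  = hex 0
  rows 12-15 [u,v=11]: 0100  = hex 4
Counterexample vector (row 0 .. row 15) = 0000000000000100
Output column grouped in 4s = 0000 0000 0000 0100 = 0x0004
Convert to decimal digit by digit (value = value*16 + digit):
  0 -> 0
  0*16 + 0 = 0
  0*16 + 0 = 0
  0*16 + 4 = 4
Decimal = 4

4


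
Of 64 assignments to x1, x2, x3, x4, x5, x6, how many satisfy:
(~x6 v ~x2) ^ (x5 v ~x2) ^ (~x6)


CNF with 3 clauses over 6 vars (64 assignments).
An assignment satisfies CNF iff every clause has >=1 true literal.
Check each row (bits = x1,x2,x3,x4,x5,x6; clause T/F shown):
  row 0 [000000]: clauses=TTT -> 1
  row 1 [000001]: clauses=TTF -> 0
  row 2 [000010]: clauses=TTT -> 1
  row 3 [000011]: clauses=TTF -> 0
  row 4 [000100]: clauses=TTT -> 1
  (every remaining row is evaluated the same way; all 64 results are listed next)
Full result column, 8 rows per line (x1,x2,x3 fixed per line; x4,x5,x6 runs 000..111 left to right):
  rows 0-7 [x1,x2,x3=000]: 10101010  (ones: 4)
  rows 8-15 [x1,x2,x3=001]: 10101010  (ones: 4)
  rows 16-23 [x1,x2,x3=010]: 00100010  (ones: 2)
  rows 24-31 [x1,x2,x3=011]: 00100010  (ones: 2)
  rows 32-39 [x1,x2,x3=100]: 10101010  (ones: 4)
  rows 40-47 [x1,x2,x3=101]: 10101010  (ones: 4)
  rows 48-55 [x1,x2,x3=110]: 00100010  (ones: 2)
  rows 56-63 [x1,x2,x3=111]: 00100010  (ones: 2)
Satisfying assignments = 4+4+2+2+4+4+2+2 = 24

24


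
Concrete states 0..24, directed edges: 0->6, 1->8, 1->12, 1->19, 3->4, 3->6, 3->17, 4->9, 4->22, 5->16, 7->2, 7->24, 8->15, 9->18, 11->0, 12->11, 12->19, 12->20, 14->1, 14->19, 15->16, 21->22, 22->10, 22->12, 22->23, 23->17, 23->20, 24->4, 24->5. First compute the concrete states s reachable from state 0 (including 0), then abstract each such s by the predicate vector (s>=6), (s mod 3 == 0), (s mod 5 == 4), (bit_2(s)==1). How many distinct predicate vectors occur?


BFS from 0:
Concrete reachable: {0, 6}
Abstract via predicates (s>=6), (s mod 3 == 0), (s mod 5 == 4), (bit_2(s)==1):
  (0,1,0,0) <- {0}
  (1,1,0,1) <- {6}
Distinct abstract states = 2

2


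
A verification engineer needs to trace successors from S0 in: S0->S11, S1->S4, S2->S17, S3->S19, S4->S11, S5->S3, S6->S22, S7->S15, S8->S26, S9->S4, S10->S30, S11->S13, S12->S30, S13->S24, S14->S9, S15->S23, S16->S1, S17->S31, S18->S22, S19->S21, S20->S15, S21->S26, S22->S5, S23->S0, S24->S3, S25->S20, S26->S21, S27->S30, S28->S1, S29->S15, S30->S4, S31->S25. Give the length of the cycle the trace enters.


Trace from S0 until a state repeats:
  S0 -> S11 -> S13 -> S24 -> S3 -> S19 -> S21 -> S26 -> S21
S21 first seen at step 6, revisited at step 8.
Cycle length = 8 - 6 = 2

2


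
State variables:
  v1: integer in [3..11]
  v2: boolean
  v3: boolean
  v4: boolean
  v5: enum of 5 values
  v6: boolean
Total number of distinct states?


State space = product of domain sizes of all variables.
Domain sizes:
  v1 (integer in [3..11]): 9
  v2 (boolean): 2
  v3 (boolean): 2
  v4 (boolean): 2
  v5 (enum of 5 values): 5
  v6 (boolean): 2
Product = 9 * 2 * 2 * 2 * 5 * 2 = 720

720


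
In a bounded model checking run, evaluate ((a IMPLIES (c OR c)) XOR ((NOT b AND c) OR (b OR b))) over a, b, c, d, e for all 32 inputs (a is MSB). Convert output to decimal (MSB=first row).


Formula: ((a IMPLIES (c OR c)) XOR ((NOT b AND c) OR (b OR b))) over a, b, c, d, e (32 rows)
Evaluate each row (bits = a,b,c,d,e, MSB first):
  row 0 [00000]: ((0 IMPLIES (0 OR 0)) XOR ((NOT 0 AND 0) OR (0 OR 0))) -> 1
  row 1 [00001]: ((0 IMPLIES (0 OR 0)) XOR ((NOT 0 AND 0) OR (0 OR 0))) -> 1
  row 2 [00010]: ((0 IMPLIES (0 OR 0)) XOR ((NOT 0 AND 0) OR (0 OR 0))) -> 1
  row 3 [00011]: ((0 IMPLIES (0 OR 0)) XOR ((NOT 0 AND 0) OR (0 OR 0))) -> 1
  row 4 [00100]: ((0 IMPLIES (1 OR 1)) XOR ((NOT 0 AND 1) OR (0 OR 0))) -> 0
  row 5 [00101]: ((0 IMPLIES (1 OR 1)) XOR ((NOT 0 AND 1) OR (0 OR 0))) -> 0
  row 6 [00110]: ((0 IMPLIES (1 OR 1)) XOR ((NOT 0 AND 1) OR (0 OR 0))) -> 0
  row 7 [00111]: ((0 IMPLIES (1 OR 1)) XOR ((NOT 0 AND 1) OR (0 OR 0))) -> 0
  row 8 [01000]: ((0 IMPLIES (0 OR 0)) XOR ((NOT 1 AND 0) OR (1 OR 1))) -> 0
  row 9 [01001]: ((0 IMPLIES (0 OR 0)) XOR ((NOT 1 AND 0) OR (1 OR 1))) -> 0
  row 10 [01010]: ((0 IMPLIES (0 OR 0)) XOR ((NOT 1 AND 0) OR (1 OR 1))) -> 0
  row 11 [01011]: ((0 IMPLIES (0 OR 0)) XOR ((NOT 1 AND 0) OR (1 OR 1))) -> 0
  row 12 [01100]: ((0 IMPLIES (1 OR 1)) XOR ((NOT 1 AND 1) OR (1 OR 1))) -> 0
  row 13 [01101]: ((0 IMPLIES (1 OR 1)) XOR ((NOT 1 AND 1) OR (1 OR 1))) -> 0
  row 14 [01110]: ((0 IMPLIES (1 OR 1)) XOR ((NOT 1 AND 1) OR (1 OR 1))) -> 0
  row 15 [01111]: ((0 IMPLIES (1 OR 1)) XOR ((NOT 1 AND 1) OR (1 OR 1))) -> 0
  row 16 [10000]: ((1 IMPLIES (0 OR 0)) XOR ((NOT 0 AND 0) OR (0 OR 0))) -> 0
  row 17 [10001]: ((1 IMPLIES (0 OR 0)) XOR ((NOT 0 AND 0) OR (0 OR 0))) -> 0
  row 18 [10010]: ((1 IMPLIES (0 OR 0)) XOR ((NOT 0 AND 0) OR (0 OR 0))) -> 0
  row 19 [10011]: ((1 IMPLIES (0 OR 0)) XOR ((NOT 0 AND 0) OR (0 OR 0))) -> 0
  row 20 [10100]: ((1 IMPLIES (1 OR 1)) XOR ((NOT 0 AND 1) OR (0 OR 0))) -> 0
  row 21 [10101]: ((1 IMPLIES (1 OR 1)) XOR ((NOT 0 AND 1) OR (0 OR 0))) -> 0
  row 22 [10110]: ((1 IMPLIES (1 OR 1)) XOR ((NOT 0 AND 1) OR (0 OR 0))) -> 0
  row 23 [10111]: ((1 IMPLIES (1 OR 1)) XOR ((NOT 0 AND 1) OR (0 OR 0))) -> 0
  row 24 [11000]: ((1 IMPLIES (0 OR 0)) XOR ((NOT 1 AND 0) OR (1 OR 1))) -> 1
  row 25 [11001]: ((1 IMPLIES (0 OR 0)) XOR ((NOT 1 AND 0) OR (1 OR 1))) -> 1
  row 26 [11010]: ((1 IMPLIES (0 OR 0)) XOR ((NOT 1 AND 0) OR (1 OR 1))) -> 1
  row 27 [11011]: ((1 IMPLIES (0 OR 0)) XOR ((NOT 1 AND 0) OR (1 OR 1))) -> 1
  row 28 [11100]: ((1 IMPLIES (1 OR 1)) XOR ((NOT 1 AND 1) OR (1 OR 1))) -> 0
  row 29 [11101]: ((1 IMPLIES (1 OR 1)) XOR ((NOT 1 AND 1) OR (1 OR 1))) -> 0
  row 30 [11110]: ((1 IMPLIES (1 OR 1)) XOR ((NOT 1 AND 1) OR (1 OR 1))) -> 0
  row 31 [11111]: ((1 IMPLIES (1 OR 1)) XOR ((NOT 1 AND 1) OR (1 OR 1))) -> 0
Full result column, 4 rows per line (a,b,c fixed per line; d,e runs 00..11 left to right):
  rows 0-3 [a,b,c=000]: 1111  = hex F
  rows 4-7 [a,b,c=001]: 0000  = hex 0
  rows 8-11 [a,b,c=010]: 0000  = hex 0
  rows 12-15 [a,b,c=011]: 0000  = hex 0
  rows 16-19 [a,b,c=100]: 0000  = hex 0
  rows 20-23 [a,b,c=101]: 0000  = hex 0
  rows 24-27 [a,b,c=110]: 1111  = hex F
  rows 28-31 [a,b,c=111]: 0000  = hex 0
Output column (row 0 .. row 31) = 11110000000000000000000011110000
Output column grouped in 4s = 1111 0000 0000 0000 0000 0000 1111 0000 = 0xF00000F0
Convert to decimal digit by digit (value = value*16 + digit):
  F -> 15
  15*16 + 0 = 240
  240*16 + 0 = 3840
  3840*16 + 0 = 61440
  61440*16 + 0 = 983040
  983040*16 + 0 = 15728640
  15728640*16 + 15 (F) = 251658255
  251658255*16 + 0 = 4026532080
Decimal = 4026532080

4026532080


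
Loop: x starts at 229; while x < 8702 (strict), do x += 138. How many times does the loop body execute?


Step 1: x goes from 229 toward 8702 by 138; the body runs while x<8702, so iterations = ceil((bound-start)/step)
Step 2: Distance=8473
Step 3: ceil(8473/138)=62

62


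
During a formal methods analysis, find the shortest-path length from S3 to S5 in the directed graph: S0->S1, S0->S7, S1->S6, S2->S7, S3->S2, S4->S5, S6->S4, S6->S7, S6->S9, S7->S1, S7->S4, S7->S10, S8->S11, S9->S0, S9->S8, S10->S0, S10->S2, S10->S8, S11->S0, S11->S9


BFS layer-by-layer from S3:
  dist 0: {S3}
  dist 1: {S2}
  dist 2: {S7}
  dist 3: {S1, S4, S10}
  dist 4: {S0, S5, S6, S8}
  -> S5 reached at distance 4
Shortest path length = 4

4


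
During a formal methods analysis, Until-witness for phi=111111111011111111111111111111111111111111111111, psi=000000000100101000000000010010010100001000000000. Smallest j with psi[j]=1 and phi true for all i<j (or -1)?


(phi U psi) at 0: need smallest j with psi[j]=1 and phi[i]=1 for all i in [0,j).
Scan from step 0:
  step 0: phi=1, psi=0 -> continue
  step 1: phi=1, psi=0 -> continue
  step 2: phi=1, psi=0 -> continue
  step 3: phi=1, psi=0 -> continue
  step 9: psi=1 and phi held for [0,9) -> witness found
Witness step = 9

9


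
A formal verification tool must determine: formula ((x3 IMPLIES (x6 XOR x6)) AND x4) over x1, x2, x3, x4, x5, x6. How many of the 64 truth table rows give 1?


Formula: ((x3 IMPLIES (x6 XOR x6)) AND x4) over 6 vars (64 rows)
Evaluate each row (x1, x2, x3, x4, x5, x6 as bits, MSB first):
  row 0 [000000]: ((0 IMPLIES (0 XOR 0)) AND 0) -> 0
  row 1 [000001]: ((0 IMPLIES (1 XOR 1)) AND 0) -> 0
  row 2 [000010]: ((0 IMPLIES (0 XOR 0)) AND 0) -> 0
  row 3 [000011]: ((0 IMPLIES (1 XOR 1)) AND 0) -> 0
  row 4 [000100]: ((0 IMPLIES (0 XOR 0)) AND 1) -> 1
  (every remaining row is evaluated the same way; all 64 results are listed next)
Full result column, 8 rows per line (x1,x2,x3 fixed per line; x4,x5,x6 runs 000..111 left to right):
  rows 0-7 [x1,x2,x3=000]: 00001111  (ones: 4)
  rows 8-15 [x1,x2,x3=001]: 00000000  (ones: 0)
  rows 16-23 [x1,x2,x3=010]: 00001111  (ones: 4)
  rows 24-31 [x1,x2,x3=011]: 00000000  (ones: 0)
  rows 32-39 [x1,x2,x3=100]: 00001111  (ones: 4)
  rows 40-47 [x1,x2,x3=101]: 00000000  (ones: 0)
  rows 48-55 [x1,x2,x3=110]: 00001111  (ones: 4)
  rows 56-63 [x1,x2,x3=111]: 00000000  (ones: 0)
Count of 1-rows = 4+0+4+0+4+0+4+0 = 16

16


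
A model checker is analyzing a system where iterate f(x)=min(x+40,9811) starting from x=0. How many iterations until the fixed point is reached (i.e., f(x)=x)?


Step 1: x=0, cap=9811, increment=40
Step 2: x grows by 40 each step until capped at 9811; fixed point is x=9811
Step 3: iterations = ceil(9811/40) = 246

246


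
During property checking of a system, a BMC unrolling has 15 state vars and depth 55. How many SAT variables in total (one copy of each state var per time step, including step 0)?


BMC unrolls to depth k, creating one copy of each state var for steps 0..k.
Step count = 55 + 1 = 56 (steps 0 through 55)
Vars per step = 15
Total = 15 * 56 = 840

840


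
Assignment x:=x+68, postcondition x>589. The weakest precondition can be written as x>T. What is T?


Formula: wp(x:=E, P) = P[E/x] (substitute E for x in postcondition)
Step 1: Postcondition: x>589
Step 2: Substitute x+68 for x: x+68>589
Step 3: Solve for x: x > 589-68 = 521

521


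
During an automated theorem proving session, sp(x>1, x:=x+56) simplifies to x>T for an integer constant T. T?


Formula: sp(P, x:=E) = exists old_x. (x = E[old_x/x]) AND P[old_x/x] (old_x is the value of x before the assignment; eliminate old_x by solving x = E[old_x/x] for old_x)
Step 1: Precondition P: x>1, i.e. old_x > 1
Step 2: Assignment gives x = old_x + 56, so old_x = x - 56
Step 3: Substitute into P: x - 56 > 1
Step 4: Simplify: x > 1+56 = 57

57


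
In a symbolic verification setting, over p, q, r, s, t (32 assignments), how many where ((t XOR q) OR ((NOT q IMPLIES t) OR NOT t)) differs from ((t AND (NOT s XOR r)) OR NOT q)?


F1 = ((t XOR q) OR ((NOT q IMPLIES t) OR NOT t))
F2 = ((t AND (NOT s XOR r)) OR NOT q)
Evaluate both on each of 32 rows (bits = p,q,r,s,t):
  row 0 [00000]: F1=1 F2=1 -> 0
  row 1 [00001]: F1=1 F2=1 -> 0
  row 2 [00010]: F1=1 F2=1 -> 0
  row 3 [00011]: F1=1 F2=1 -> 0
  row 4 [00100]: F1=1 F2=1 -> 0
  row 5 [00101]: F1=1 F2=1 -> 0
  row 6 [00110]: F1=1 F2=1 -> 0
  row 7 [00111]: F1=1 F2=1 -> 0
  row 8 [01000]: F1=1 F2=0 (differ) -> 1
  row 9 [01001]: F1=1 F2=1 -> 0
  row 10 [01010]: F1=1 F2=0 (differ) -> 1
  row 11 [01011]: F1=1 F2=0 (differ) -> 1
  row 12 [01100]: F1=1 F2=0 (differ) -> 1
  row 13 [01101]: F1=1 F2=0 (differ) -> 1
  row 14 [01110]: F1=1 F2=0 (differ) -> 1
  row 15 [01111]: F1=1 F2=1 -> 0
  row 16 [10000]: F1=1 F2=1 -> 0
  row 17 [10001]: F1=1 F2=1 -> 0
  row 18 [10010]: F1=1 F2=1 -> 0
  row 19 [10011]: F1=1 F2=1 -> 0
  row 20 [10100]: F1=1 F2=1 -> 0
  row 21 [10101]: F1=1 F2=1 -> 0
  row 22 [10110]: F1=1 F2=1 -> 0
  row 23 [10111]: F1=1 F2=1 -> 0
  row 24 [11000]: F1=1 F2=0 (differ) -> 1
  row 25 [11001]: F1=1 F2=1 -> 0
  row 26 [11010]: F1=1 F2=0 (differ) -> 1
  row 27 [11011]: F1=1 F2=0 (differ) -> 1
  row 28 [11100]: F1=1 F2=0 (differ) -> 1
  row 29 [11101]: F1=1 F2=0 (differ) -> 1
  row 30 [11110]: F1=1 F2=0 (differ) -> 1
  row 31 [11111]: F1=1 F2=1 -> 0
Full result column, 8 rows per line (p,q fixed per line; r,s,t runs 000..111 left to right):
  rows 0-7 [p,q=00]: 00000000  (ones: 0)
  rows 8-15 [p,q=01]: 10111110  (ones: 6)
  rows 16-23 [p,q=10]: 00000000  (ones: 0)
  rows 24-31 [p,q=11]: 10111110  (ones: 6)
Disagreements = 0+6+0+6 = 12

12


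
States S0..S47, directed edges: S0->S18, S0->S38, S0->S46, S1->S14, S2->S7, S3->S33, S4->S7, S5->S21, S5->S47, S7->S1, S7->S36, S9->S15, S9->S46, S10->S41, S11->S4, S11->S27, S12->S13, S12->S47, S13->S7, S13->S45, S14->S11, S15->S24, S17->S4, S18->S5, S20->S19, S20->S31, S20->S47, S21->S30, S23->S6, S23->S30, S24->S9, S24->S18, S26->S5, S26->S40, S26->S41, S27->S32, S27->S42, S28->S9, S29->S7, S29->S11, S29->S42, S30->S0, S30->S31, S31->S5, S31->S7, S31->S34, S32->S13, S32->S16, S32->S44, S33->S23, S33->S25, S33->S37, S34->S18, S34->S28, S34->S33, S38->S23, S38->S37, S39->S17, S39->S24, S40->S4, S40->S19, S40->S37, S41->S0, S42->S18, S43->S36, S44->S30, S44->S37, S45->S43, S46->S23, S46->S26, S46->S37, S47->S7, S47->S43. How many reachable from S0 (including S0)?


BFS from S0:
  layer 0: {S0}
  layer 1: {S18, S38, S46}
  layer 2: {S5, S23, S26, S37}
  layer 3: {S6, S21, S30, S40, S41, S47}
  layer 4: {S4, S7, S19, S31, S43}
  layer 5: {S1, S34, S36}
  layer 6: {S14, S28, S33}
  layer 7: {S9, S11, S25}
  layer 8: {S15, S27}
  layer 9: {S24, S32, S42}
  layer 10: {S13, S16, S44}
  layer 11: {S45}
Reachable set: {S0, S1, S4, S5, S6, S7, S9, S11, S13, S14, S15, S16, S18, S19, S21, S23, S24, S25, S26, S27, S28, S30, S31, S32, S33, S34, S36, S37, S38, S40, S41, S42, S43, S44, S45, S46, S47}
Count = 37

37
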